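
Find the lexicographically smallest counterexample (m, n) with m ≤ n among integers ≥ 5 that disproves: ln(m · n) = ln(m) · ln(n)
Substituting (5, 5) into the claim:
LHS = ln(5 · 5) = ln(25) ≈ 3.219
RHS = ln(5) · ln(5) = ln(5)² ≈ 2.59

Since LHS ≠ RHS, this pair disproves the claim, and no lexicographically smaller pair (m ≤ n, integers ≥ 5) does.

For instance (9, 10) is also a counterexample (LHS = ln(90) ≈ 4.5, RHS = ln(9)·ln(10) ≈ 5.059), but it's lexicographically larger.

Answer: (m, n) = (5, 5)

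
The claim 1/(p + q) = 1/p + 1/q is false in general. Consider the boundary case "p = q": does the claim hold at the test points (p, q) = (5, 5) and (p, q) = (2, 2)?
At (5, 5): LHS = 1/10 ≠ RHS = 2/5
At (2, 2): LHS = 1/4 ≠ RHS = 1

Answer: No, fails at both test points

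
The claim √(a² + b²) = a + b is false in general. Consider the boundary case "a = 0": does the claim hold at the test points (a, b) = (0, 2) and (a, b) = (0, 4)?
Yes, holds at both test points

At (0, 2): LHS = 2, RHS = 2 → equal
At (0, 4): LHS = 4, RHS = 4 → equal

So the claim does hold at both of these boundary points, even though it is not an identity.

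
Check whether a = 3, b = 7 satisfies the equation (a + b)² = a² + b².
Fails

Substituting a = 3, b = 7:

LHS = (3 + 7)² = 100
RHS = 3² + 7² = 58

LHS ≠ RHS, so the equation does not hold at this point.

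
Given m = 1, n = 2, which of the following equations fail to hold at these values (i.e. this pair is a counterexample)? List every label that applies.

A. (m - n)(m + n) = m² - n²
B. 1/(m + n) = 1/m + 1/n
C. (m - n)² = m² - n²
Evaluating each claim at the given values:
A. LHS = -3, RHS = -3 → holds here (LHS = RHS)
B. LHS = 1/3, RHS = 3/2 → fails here (LHS ≠ RHS)
C. LHS = 1, RHS = -3 → fails here (LHS ≠ RHS)

Answer: B, C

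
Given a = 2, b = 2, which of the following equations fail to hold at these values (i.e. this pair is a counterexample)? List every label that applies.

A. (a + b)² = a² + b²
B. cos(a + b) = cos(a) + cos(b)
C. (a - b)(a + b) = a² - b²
A, B

Evaluating each claim at the given values:
A. LHS = 16, RHS = 8 → fails here (LHS ≠ RHS)
B. LHS = cos(4) ≈ -0.6536, RHS = 2·cos(2) ≈ -0.8323 → fails here (LHS ≠ RHS)
C. LHS = 0, RHS = 0 → holds here (LHS = RHS)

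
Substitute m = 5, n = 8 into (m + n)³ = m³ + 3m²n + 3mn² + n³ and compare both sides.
LHS = (5 + 8)³ = 2197
RHS = 5³ + 3·5²·8 + 3·5·8² + 8³ = 2197

LHS = RHS: the two sides agree.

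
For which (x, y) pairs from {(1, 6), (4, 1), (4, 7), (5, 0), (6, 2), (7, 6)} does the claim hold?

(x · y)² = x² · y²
Testing each pair:
(1, 6): LHS = 36, RHS = 36 → holds
(4, 1): LHS = 16, RHS = 16 → holds
(4, 7): LHS = 784, RHS = 784 → holds
(5, 0): LHS = 0, RHS = 0 → holds
(6, 2): LHS = 144, RHS = 144 → holds
(7, 6): LHS = 1764, RHS = 1764 → holds

Every pair satisfies the claim.

Answer: All pairs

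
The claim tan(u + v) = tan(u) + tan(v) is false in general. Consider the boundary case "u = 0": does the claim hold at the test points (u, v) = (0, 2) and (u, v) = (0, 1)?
Yes, holds at both test points

At (0, 2): LHS = tan(2) ≈ -2.185, RHS = tan(2) ≈ -2.185 → equal
At (0, 1): LHS = tan(1) ≈ 1.557, RHS = tan(1) ≈ 1.557 → equal

So the claim does hold at both of these boundary points, even though it is not an identity.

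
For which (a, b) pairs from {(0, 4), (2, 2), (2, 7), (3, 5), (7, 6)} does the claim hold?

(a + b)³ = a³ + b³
(0, 4)

Testing each pair:
(0, 4): LHS = 64, RHS = 64 → holds
(2, 2): LHS = 64, RHS = 16 → fails
(2, 7): LHS = 729, RHS = 351 → fails
(3, 5): LHS = 512, RHS = 152 → fails
(7, 6): LHS = 2197, RHS = 559 → fails

1 of 5 pairs satisfies the claim.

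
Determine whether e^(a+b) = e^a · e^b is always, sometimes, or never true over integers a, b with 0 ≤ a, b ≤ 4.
The identity holds for every pair in the range. For instance at (a, b) = (3, 1): both sides equal e^4 ≈ 54.6.

Answer: Always true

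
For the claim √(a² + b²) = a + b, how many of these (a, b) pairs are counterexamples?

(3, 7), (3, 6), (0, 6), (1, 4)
3

Testing each pair:
(3, 7): LHS = √(58) ≈ 7.616, RHS = 10 → counterexample
(3, 6): LHS = 3·√(5) ≈ 6.708, RHS = 9 → counterexample
(0, 6): LHS = 6, RHS = 6 → satisfies claim
(1, 4): LHS = √(17) ≈ 4.123, RHS = 5 → counterexample

That makes 3 counterexamples.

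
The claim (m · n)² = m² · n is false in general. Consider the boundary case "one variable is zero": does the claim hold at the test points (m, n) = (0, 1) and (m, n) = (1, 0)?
At (0, 1): LHS = 0, RHS = 0 → equal
At (1, 0): LHS = 0, RHS = 0 → equal

So the claim does hold at both of these boundary points, even though it is not an identity.

Answer: Yes, holds at both test points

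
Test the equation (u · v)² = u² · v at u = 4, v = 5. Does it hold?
Fails

Substituting u = 4, v = 5:

LHS = (4 · 5)² = 400
RHS = 4² · 5 = 80

LHS ≠ RHS, so the equation does not hold at this point.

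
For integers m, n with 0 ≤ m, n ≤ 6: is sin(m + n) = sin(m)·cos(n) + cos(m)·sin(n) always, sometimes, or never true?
Always true

The identity holds for every pair in the range. For instance at (m, n) = (4, 1): both sides equal sin(5) ≈ -0.9589.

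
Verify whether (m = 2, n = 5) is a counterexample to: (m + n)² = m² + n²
Yes

Substituting m = 2, n = 5:
LHS = (2 + 5)² = 49
RHS = 2² + 5² = 29

Since LHS ≠ RHS, this pair disproves the claim.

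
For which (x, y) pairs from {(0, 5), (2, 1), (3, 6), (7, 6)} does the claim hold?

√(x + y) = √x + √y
(0, 5)

Testing each pair:
(0, 5): LHS = √(5) ≈ 2.236, RHS = √(5) ≈ 2.236 → holds
(2, 1): LHS = √(3) ≈ 1.732, RHS = 1 + √(2) ≈ 2.414 → fails
(3, 6): LHS = 3, RHS = √(3) + √(6) ≈ 4.182 → fails
(7, 6): LHS = √(13) ≈ 3.606, RHS = √(6) + √(7) ≈ 5.095 → fails

1 of 4 pairs satisfies the claim.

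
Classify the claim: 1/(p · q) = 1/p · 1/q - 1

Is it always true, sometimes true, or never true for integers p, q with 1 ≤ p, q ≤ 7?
The claim fails for every pair in the range. For instance at (p, q) = (3, 1): LHS = 1/3, RHS = -2/3.

Answer: Never true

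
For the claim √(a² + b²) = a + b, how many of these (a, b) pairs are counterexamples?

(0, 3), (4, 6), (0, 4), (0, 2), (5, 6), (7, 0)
Testing each pair:
(0, 3): LHS = 3, RHS = 3 → satisfies claim
(4, 6): LHS = 2·√(13) ≈ 7.211, RHS = 10 → counterexample
(0, 4): LHS = 4, RHS = 4 → satisfies claim
(0, 2): LHS = 2, RHS = 2 → satisfies claim
(5, 6): LHS = √(61) ≈ 7.81, RHS = 11 → counterexample
(7, 0): LHS = 7, RHS = 7 → satisfies claim

That makes 2 counterexamples.

Answer: 2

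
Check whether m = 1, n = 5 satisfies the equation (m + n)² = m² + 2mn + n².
Substituting m = 1, n = 5:

LHS = (1 + 5)² = 36
RHS = 1² + 2·1·5 + 5² = 36

LHS = RHS, so the equation holds at this point.

Answer: Holds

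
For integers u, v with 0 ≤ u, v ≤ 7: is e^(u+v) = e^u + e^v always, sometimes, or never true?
Never true

The claim fails for every pair in the range. For instance at (u, v) = (7, 2): LHS = e^9 ≈ 8103, RHS = e^2 + e^7 ≈ 1104.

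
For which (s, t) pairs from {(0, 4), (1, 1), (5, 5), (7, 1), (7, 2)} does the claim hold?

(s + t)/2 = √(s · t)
Testing each pair:
(0, 4): LHS = 2, RHS = 0 → fails
(1, 1): LHS = 1, RHS = 1 → holds
(5, 5): LHS = 5, RHS = 5 → holds
(7, 1): LHS = 4, RHS = √(7) ≈ 2.646 → fails
(7, 2): LHS = 9/2, RHS = √(14) ≈ 3.742 → fails

2 of 5 pairs satisfy the claim.

Answer: (1, 1), (5, 5)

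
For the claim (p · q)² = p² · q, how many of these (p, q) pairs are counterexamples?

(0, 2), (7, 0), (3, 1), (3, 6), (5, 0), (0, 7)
Testing each pair:
(0, 2): LHS = 0, RHS = 0 → satisfies claim
(7, 0): LHS = 0, RHS = 0 → satisfies claim
(3, 1): LHS = 9, RHS = 9 → satisfies claim
(3, 6): LHS = 324, RHS = 54 → counterexample
(5, 0): LHS = 0, RHS = 0 → satisfies claim
(0, 7): LHS = 0, RHS = 0 → satisfies claim

That makes 1 counterexample.

Answer: 1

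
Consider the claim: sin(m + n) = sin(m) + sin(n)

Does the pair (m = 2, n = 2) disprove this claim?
Yes

Substituting m = 2, n = 2:
LHS = sin(2 + 2) = sin(4) ≈ -0.7568
RHS = sin(2) + sin(2) = 2·sin(2) ≈ 1.819

Since LHS ≠ RHS, this pair disproves the claim.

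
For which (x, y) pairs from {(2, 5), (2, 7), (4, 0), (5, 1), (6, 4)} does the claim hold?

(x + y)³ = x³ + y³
Testing each pair:
(2, 5): LHS = 343, RHS = 133 → fails
(2, 7): LHS = 729, RHS = 351 → fails
(4, 0): LHS = 64, RHS = 64 → holds
(5, 1): LHS = 216, RHS = 126 → fails
(6, 4): LHS = 1000, RHS = 280 → fails

1 of 5 pairs satisfies the claim.

Answer: (4, 0)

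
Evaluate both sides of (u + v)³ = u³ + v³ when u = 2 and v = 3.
LHS = (2 + 3)³ = 125
RHS = 2³ + 3³ = 35

LHS ≠ RHS, so the equation does not hold here.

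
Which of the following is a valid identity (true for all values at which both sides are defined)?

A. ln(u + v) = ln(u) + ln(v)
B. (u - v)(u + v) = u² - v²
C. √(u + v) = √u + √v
B

A: fails at (5, 5) — LHS = ln(10) ≈ 2.303, RHS = 2·ln(5) ≈ 3.219.
B: holds — e.g. at (1, 1), both sides equal 0.
C: fails at (1, 5) — LHS = √(6) ≈ 2.449, RHS = 1 + √(5) ≈ 3.236.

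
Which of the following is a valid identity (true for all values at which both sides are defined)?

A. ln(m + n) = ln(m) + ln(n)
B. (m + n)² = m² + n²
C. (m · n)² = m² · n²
A: fails at (2, 5) — LHS = ln(7) ≈ 1.946, RHS = ln(2) + ln(5) ≈ 2.303.
B: fails at (3, 7) — LHS = 100, RHS = 58.
C: holds — e.g. at (3, 3), both sides equal 81.

Answer: C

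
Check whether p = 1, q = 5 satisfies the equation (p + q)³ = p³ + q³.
Substituting p = 1, q = 5:

LHS = (1 + 5)³ = 216
RHS = 1³ + 5³ = 126

LHS ≠ RHS, so the equation does not hold at this point.

Answer: Fails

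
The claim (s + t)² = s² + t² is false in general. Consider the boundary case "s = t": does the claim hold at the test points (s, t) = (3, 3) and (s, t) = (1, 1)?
No, fails at both test points

At (3, 3): LHS = 36 ≠ RHS = 18
At (1, 1): LHS = 4 ≠ RHS = 2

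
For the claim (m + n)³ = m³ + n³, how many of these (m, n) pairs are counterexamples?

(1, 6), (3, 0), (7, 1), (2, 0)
Testing each pair:
(1, 6): LHS = 343, RHS = 217 → counterexample
(3, 0): LHS = 27, RHS = 27 → satisfies claim
(7, 1): LHS = 512, RHS = 344 → counterexample
(2, 0): LHS = 8, RHS = 8 → satisfies claim

That makes 2 counterexamples.

Answer: 2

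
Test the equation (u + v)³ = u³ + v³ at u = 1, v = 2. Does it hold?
Fails

Substituting u = 1, v = 2:

LHS = (1 + 2)³ = 27
RHS = 1³ + 2³ = 9

LHS ≠ RHS, so the equation does not hold at this point.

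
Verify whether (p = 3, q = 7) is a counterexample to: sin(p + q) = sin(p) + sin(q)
Yes

Substituting p = 3, q = 7:
LHS = sin(3 + 7) = sin(10) ≈ -0.544
RHS = sin(3) + sin(7) ≈ 0.7981

Since LHS ≠ RHS, this pair disproves the claim.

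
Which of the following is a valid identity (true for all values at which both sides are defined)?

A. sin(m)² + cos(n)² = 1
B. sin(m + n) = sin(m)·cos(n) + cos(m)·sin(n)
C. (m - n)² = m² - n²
B

A: fails at (1, 5) — LHS = cos(5)² + sin(1)² ≈ 0.7885, RHS = 1.
B: holds — e.g. at (0, 1), both sides equal sin(1) ≈ 0.8415.
C: fails at (1, 5) — LHS = 16, RHS = -24.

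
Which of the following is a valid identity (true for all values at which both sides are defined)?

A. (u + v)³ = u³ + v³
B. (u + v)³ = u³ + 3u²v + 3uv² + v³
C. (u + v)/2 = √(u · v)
B

A: fails at (6, 7) — LHS = 2197, RHS = 559.
B: holds — e.g. at (1, 2), both sides equal 27.
C: fails at (3, 4) — LHS = 7/2, RHS = 2·√(3) ≈ 3.464.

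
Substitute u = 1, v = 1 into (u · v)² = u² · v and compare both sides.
LHS = (1 · 1)² = 1
RHS = 1² · 1 = 1

LHS = RHS: the two sides agree.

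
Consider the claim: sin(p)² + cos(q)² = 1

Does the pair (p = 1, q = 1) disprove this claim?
No

Substituting p = 1, q = 1:
LHS = sin(1)² + cos(1)² = 1
RHS = 1

The sides agree, so this pair does not disprove the claim.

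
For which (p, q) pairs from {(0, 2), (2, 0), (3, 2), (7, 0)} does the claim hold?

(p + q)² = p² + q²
(0, 2), (2, 0), (7, 0)

Testing each pair:
(0, 2): LHS = 4, RHS = 4 → holds
(2, 0): LHS = 4, RHS = 4 → holds
(3, 2): LHS = 25, RHS = 13 → fails
(7, 0): LHS = 49, RHS = 49 → holds

3 of 4 pairs satisfy the claim.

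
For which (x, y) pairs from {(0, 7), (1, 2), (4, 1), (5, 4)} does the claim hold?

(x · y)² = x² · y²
All pairs

Testing each pair:
(0, 7): LHS = 0, RHS = 0 → holds
(1, 2): LHS = 4, RHS = 4 → holds
(4, 1): LHS = 16, RHS = 16 → holds
(5, 4): LHS = 400, RHS = 400 → holds

Every pair satisfies the claim.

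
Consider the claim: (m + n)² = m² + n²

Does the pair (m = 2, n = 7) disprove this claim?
Yes

Substituting m = 2, n = 7:
LHS = (2 + 7)² = 81
RHS = 2² + 7² = 53

Since LHS ≠ RHS, this pair disproves the claim.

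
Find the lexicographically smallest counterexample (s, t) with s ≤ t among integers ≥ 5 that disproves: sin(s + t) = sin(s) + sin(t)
(s, t) = (5, 5)

Substituting (5, 5) into the claim:
LHS = sin(5 + 5) = sin(10) ≈ -0.544
RHS = sin(5) + sin(5) = 2·sin(5) ≈ -1.918

Since LHS ≠ RHS, this pair disproves the claim, and no lexicographically smaller pair (s ≤ t, integers ≥ 5) does.

For instance (5, 8) is also a counterexample (LHS = sin(13) ≈ 0.4202, RHS = sin(5) + sin(8) ≈ 0.03043), but it's lexicographically larger.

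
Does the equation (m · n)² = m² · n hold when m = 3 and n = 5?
Substituting m = 3, n = 5:

LHS = (3 · 5)² = 225
RHS = 3² · 5 = 45

LHS ≠ RHS, so the equation does not hold at this point.

Answer: Fails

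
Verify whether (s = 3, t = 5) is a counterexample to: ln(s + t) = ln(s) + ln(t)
Substituting s = 3, t = 5:
LHS = ln(3 + 5) = ln(8) ≈ 2.079
RHS = ln(3) + ln(5) ≈ 2.708

Since LHS ≠ RHS, this pair disproves the claim.

Answer: Yes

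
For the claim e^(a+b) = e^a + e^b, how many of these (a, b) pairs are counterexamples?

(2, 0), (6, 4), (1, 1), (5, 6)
Testing each pair:
(2, 0): LHS = e^2 ≈ 7.389, RHS = 1 + e^2 ≈ 8.389 → counterexample
(6, 4): LHS = e^10 ≈ 22026.5, RHS = e^4 + e^6 ≈ 458 → counterexample
(1, 1): LHS = e^2 ≈ 7.389, RHS = 2·e ≈ 5.437 → counterexample
(5, 6): LHS = e^11 ≈ 59874.1, RHS = e^5 + e^6 ≈ 551.8 → counterexample

That makes 4 counterexamples.

Answer: 4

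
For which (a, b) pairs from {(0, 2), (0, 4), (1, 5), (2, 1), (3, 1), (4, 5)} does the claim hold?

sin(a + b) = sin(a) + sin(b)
(0, 2), (0, 4)

Testing each pair:
(0, 2): LHS = sin(2) ≈ 0.9093, RHS = sin(2) ≈ 0.9093 → holds
(0, 4): LHS = sin(4) ≈ -0.7568, RHS = sin(4) ≈ -0.7568 → holds
(1, 5): LHS = sin(6) ≈ -0.2794, RHS = sin(5) + sin(1) ≈ -0.1175 → fails
(2, 1): LHS = sin(3) ≈ 0.1411, RHS = sin(1) + sin(2) ≈ 1.751 → fails
(3, 1): LHS = sin(4) ≈ -0.7568, RHS = sin(3) + sin(1) ≈ 0.9826 → fails
(4, 5): LHS = sin(9) ≈ 0.4121, RHS = sin(5) + sin(4) ≈ -1.716 → fails

2 of 6 pairs satisfy the claim.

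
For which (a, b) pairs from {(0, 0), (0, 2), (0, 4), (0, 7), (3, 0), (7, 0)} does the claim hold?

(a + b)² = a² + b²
All pairs

Testing each pair:
(0, 0): LHS = 0, RHS = 0 → holds
(0, 2): LHS = 4, RHS = 4 → holds
(0, 4): LHS = 16, RHS = 16 → holds
(0, 7): LHS = 49, RHS = 49 → holds
(3, 0): LHS = 9, RHS = 9 → holds
(7, 0): LHS = 49, RHS = 49 → holds

Every pair satisfies the claim.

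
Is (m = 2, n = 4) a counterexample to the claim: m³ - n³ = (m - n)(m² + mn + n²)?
No

Substituting m = 2, n = 4:
LHS = 2³ - 4³ = -56
RHS = (2 - 4)(2² + 2·4 + 4²) = -56

The sides agree, so this pair does not disprove the claim.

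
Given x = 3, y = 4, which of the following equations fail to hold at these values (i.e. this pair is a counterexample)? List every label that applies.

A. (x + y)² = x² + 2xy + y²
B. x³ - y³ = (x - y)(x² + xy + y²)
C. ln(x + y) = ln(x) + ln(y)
C

Evaluating each claim at the given values:
A. LHS = 49, RHS = 49 → holds here (LHS = RHS)
B. LHS = -37, RHS = -37 → holds here (LHS = RHS)
C. LHS = ln(7) ≈ 1.946, RHS = ln(3) + ln(4) ≈ 2.485 → fails here (LHS ≠ RHS)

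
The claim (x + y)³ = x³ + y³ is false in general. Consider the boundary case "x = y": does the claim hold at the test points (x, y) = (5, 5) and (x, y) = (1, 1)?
No, fails at both test points

At (5, 5): LHS = 1000 ≠ RHS = 250
At (1, 1): LHS = 8 ≠ RHS = 2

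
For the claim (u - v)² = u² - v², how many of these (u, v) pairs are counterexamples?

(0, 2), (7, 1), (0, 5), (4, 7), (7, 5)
5

Testing each pair:
(0, 2): LHS = 4, RHS = -4 → counterexample
(7, 1): LHS = 36, RHS = 48 → counterexample
(0, 5): LHS = 25, RHS = -25 → counterexample
(4, 7): LHS = 9, RHS = -33 → counterexample
(7, 5): LHS = 4, RHS = 24 → counterexample

That makes 5 counterexamples.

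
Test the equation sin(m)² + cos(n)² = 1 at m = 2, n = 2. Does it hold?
Holds

Substituting m = 2, n = 2:

LHS = sin(2)² + cos(2)² = 1
RHS = 1

LHS = RHS, so the equation holds at this point.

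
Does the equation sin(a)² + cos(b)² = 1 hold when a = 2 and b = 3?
Fails

Substituting a = 2, b = 3:

LHS = sin(2)² + cos(3)² ≈ 1.807
RHS = 1

LHS ≠ RHS, so the equation does not hold at this point.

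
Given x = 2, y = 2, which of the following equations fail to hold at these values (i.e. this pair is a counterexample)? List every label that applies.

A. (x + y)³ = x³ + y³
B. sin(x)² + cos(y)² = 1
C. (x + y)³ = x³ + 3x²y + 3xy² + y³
Evaluating each claim at the given values:
A. LHS = 64, RHS = 16 → fails here (LHS ≠ RHS)
B. LHS = cos(2)² + sin(2)² = 1, RHS = 1 → holds here (LHS = RHS)
C. LHS = 64, RHS = 64 → holds here (LHS = RHS)

Answer: A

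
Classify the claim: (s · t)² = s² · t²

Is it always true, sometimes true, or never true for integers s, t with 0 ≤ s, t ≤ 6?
Always true

The identity holds for every pair in the range. For instance at (s, t) = (0, 5): both sides equal 0.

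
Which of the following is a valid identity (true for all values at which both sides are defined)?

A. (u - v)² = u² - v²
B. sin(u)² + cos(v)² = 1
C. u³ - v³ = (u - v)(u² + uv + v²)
A: fails at (2, 5) — LHS = 9, RHS = -21.
B: fails at (2, 7) — LHS = cos(7)² + sin(2)² ≈ 1.395, RHS = 1.
C: holds — e.g. at (3, 3), both sides equal 0.

Answer: C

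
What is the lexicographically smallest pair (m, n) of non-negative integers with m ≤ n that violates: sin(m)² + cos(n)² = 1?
(m, n) = (0, 1)

Substituting (0, 1) into the claim:
LHS = sin(0)² + cos(1)² = cos(1)² ≈ 0.2919
RHS = 1

Since LHS ≠ RHS, this pair disproves the claim, and no lexicographically smaller pair (m ≤ n, non-negative integers) does.

For instance (1, 2) is also a counterexample (LHS = cos(2)² + sin(1)² ≈ 0.8813, RHS = 1), but it's lexicographically larger.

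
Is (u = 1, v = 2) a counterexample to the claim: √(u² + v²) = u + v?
Substituting u = 1, v = 2:
LHS = √(1² + 2²) = √(5) ≈ 2.236
RHS = 1 + 2 = 3

Since LHS ≠ RHS, this pair disproves the claim.

Answer: Yes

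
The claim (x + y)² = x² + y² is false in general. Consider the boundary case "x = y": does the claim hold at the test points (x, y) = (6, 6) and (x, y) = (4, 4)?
No, fails at both test points

At (6, 6): LHS = 144 ≠ RHS = 72
At (4, 4): LHS = 64 ≠ RHS = 32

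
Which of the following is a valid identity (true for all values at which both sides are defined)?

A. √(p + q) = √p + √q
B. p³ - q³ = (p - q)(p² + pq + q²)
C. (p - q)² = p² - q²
B

A: fails at (1, 5) — LHS = √(6) ≈ 2.449, RHS = 1 + √(5) ≈ 3.236.
B: holds — e.g. at (5, 5), both sides equal 0.
C: fails at (4, 5) — LHS = 1, RHS = -9.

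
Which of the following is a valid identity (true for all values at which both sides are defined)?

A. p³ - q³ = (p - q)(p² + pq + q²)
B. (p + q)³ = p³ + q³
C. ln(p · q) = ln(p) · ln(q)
A

A: holds — e.g. at (2, 3), both sides equal -19.
B: fails at (3, 5) — LHS = 512, RHS = 152.
C: fails at (4, 5) — LHS = ln(20) ≈ 2.996, RHS = ln(4)·ln(5) ≈ 2.231.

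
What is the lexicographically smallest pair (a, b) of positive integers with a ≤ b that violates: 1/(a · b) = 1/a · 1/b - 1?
(a, b) = (1, 1)

Substituting (1, 1) into the claim:
LHS = 1/(1 · 1) = 1
RHS = 1/1 · 1/1 - 1 = 0

Since LHS ≠ RHS, this pair disproves the claim, and no lexicographically smaller pair (a ≤ b, positive integers) does.

For instance (1, 8) is also a counterexample (LHS = 1/8, RHS = -7/8), but it's lexicographically larger.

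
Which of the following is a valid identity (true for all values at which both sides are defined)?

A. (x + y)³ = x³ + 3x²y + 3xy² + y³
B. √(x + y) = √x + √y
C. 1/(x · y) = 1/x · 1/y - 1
A: holds — e.g. at (0, 1), both sides equal 1.
B: fails at (1, 1) — LHS = √(2) ≈ 1.414, RHS = 2.
C: fails at (5, 8) — LHS = 1/40, RHS = -39/40.

Answer: A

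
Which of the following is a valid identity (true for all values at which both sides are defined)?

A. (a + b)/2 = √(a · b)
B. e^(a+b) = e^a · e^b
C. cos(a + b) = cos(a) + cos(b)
A: fails at (2, 7) — LHS = 9/2, RHS = √(14) ≈ 3.742.
B: holds — e.g. at (3, 5), both sides equal e^8 ≈ 2981.
C: fails at (0, 1) — LHS = cos(1) ≈ 0.5403, RHS = cos(1) + 1 ≈ 1.54.

Answer: B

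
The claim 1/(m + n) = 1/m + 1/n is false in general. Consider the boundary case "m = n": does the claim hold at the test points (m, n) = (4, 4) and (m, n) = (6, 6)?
No, fails at both test points

At (4, 4): LHS = 1/8 ≠ RHS = 1/2
At (6, 6): LHS = 1/12 ≠ RHS = 1/3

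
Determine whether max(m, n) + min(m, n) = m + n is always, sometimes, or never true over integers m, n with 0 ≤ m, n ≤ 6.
Always true

The identity holds for every pair in the range. For instance at (m, n) = (0, 6): both sides equal 6.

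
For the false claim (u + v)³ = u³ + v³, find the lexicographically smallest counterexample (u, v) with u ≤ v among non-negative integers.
(u, v) = (1, 1)

Substituting (1, 1) into the claim:
LHS = (1 + 1)³ = 8
RHS = 1³ + 1³ = 2

Since LHS ≠ RHS, this pair disproves the claim, and no lexicographically smaller pair (u ≤ v, non-negative integers) does.

For instance (1, 4) is also a counterexample (LHS = 125, RHS = 65), but it's lexicographically larger.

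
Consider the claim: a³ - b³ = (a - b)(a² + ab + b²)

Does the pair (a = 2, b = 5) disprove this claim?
Substituting a = 2, b = 5:
LHS = 2³ - 5³ = -117
RHS = (2 - 5)(2² + 2·5 + 5²) = -117

The sides agree, so this pair does not disprove the claim.

Answer: No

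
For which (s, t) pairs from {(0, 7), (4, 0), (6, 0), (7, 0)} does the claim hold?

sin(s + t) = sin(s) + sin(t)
All pairs

Testing each pair:
(0, 7): LHS = sin(7) ≈ 0.657, RHS = sin(7) ≈ 0.657 → holds
(4, 0): LHS = sin(4) ≈ -0.7568, RHS = sin(4) ≈ -0.7568 → holds
(6, 0): LHS = sin(6) ≈ -0.2794, RHS = sin(6) ≈ -0.2794 → holds
(7, 0): LHS = sin(7) ≈ 0.657, RHS = sin(7) ≈ 0.657 → holds

Every pair satisfies the claim.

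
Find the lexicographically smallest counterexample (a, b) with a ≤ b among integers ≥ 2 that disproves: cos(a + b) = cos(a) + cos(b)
Substituting (2, 2) into the claim:
LHS = cos(2 + 2) = cos(4) ≈ -0.6536
RHS = cos(2) + cos(2) = 2·cos(2) ≈ -0.8323

Since LHS ≠ RHS, this pair disproves the claim, and no lexicographically smaller pair (a ≤ b, integers ≥ 2) does.

For instance (4, 8) is also a counterexample (LHS = cos(12) ≈ 0.8439, RHS = cos(4) + cos(8) ≈ -0.7991), but it's lexicographically larger.

Answer: (a, b) = (2, 2)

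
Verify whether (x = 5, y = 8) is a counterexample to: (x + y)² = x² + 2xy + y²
Substituting x = 5, y = 8:
LHS = (5 + 8)² = 169
RHS = 5² + 2·5·8 + 8² = 169

The sides agree, so this pair does not disprove the claim.

Answer: No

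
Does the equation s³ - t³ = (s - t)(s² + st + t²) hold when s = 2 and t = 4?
Substituting s = 2, t = 4:

LHS = 2³ - 4³ = -56
RHS = (2 - 4)(2² + 2·4 + 4²) = -56

LHS = RHS, so the equation holds at this point.

Answer: Holds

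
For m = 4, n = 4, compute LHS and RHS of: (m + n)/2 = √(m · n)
LHS = (4 + 4)/2 = 4
RHS = √(4 · 4) = 4

LHS = RHS: the two sides agree.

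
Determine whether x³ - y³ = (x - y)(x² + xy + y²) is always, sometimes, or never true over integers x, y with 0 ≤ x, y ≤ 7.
Always true

The identity holds for every pair in the range. For instance at (x, y) = (2, 1): both sides equal 7.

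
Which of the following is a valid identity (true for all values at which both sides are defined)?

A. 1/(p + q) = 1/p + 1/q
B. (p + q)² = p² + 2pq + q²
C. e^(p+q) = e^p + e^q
A: fails at (2, 7) — LHS = 1/9, RHS = 9/14.
B: holds — e.g. at (3, 5), both sides equal 64.
C: fails at (6, 7) — LHS = e^13 ≈ 442413.4, RHS = e^6 + e^7 ≈ 1500.

Answer: B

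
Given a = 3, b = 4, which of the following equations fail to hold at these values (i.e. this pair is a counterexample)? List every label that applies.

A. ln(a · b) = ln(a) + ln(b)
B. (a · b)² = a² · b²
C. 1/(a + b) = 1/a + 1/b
C

Evaluating each claim at the given values:
A. LHS = ln(12) ≈ 2.485, RHS = ln(3) + ln(4) ≈ 2.485 → holds here (LHS = RHS)
B. LHS = 144, RHS = 144 → holds here (LHS = RHS)
C. LHS = 1/7, RHS = 7/12 → fails here (LHS ≠ RHS)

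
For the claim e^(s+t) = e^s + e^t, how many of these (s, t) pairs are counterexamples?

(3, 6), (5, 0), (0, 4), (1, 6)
4

Testing each pair:
(3, 6): LHS = e^9 ≈ 8103, RHS = e^3 + e^6 ≈ 423.5 → counterexample
(5, 0): LHS = e^5 ≈ 148.4, RHS = 1 + e^5 ≈ 149.4 → counterexample
(0, 4): LHS = e^4 ≈ 54.6, RHS = 1 + e^4 ≈ 55.6 → counterexample
(1, 6): LHS = e^7 ≈ 1097, RHS = e + e^6 ≈ 406.1 → counterexample

That makes 4 counterexamples.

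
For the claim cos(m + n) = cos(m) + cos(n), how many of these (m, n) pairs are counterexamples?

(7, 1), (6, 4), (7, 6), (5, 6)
4

Testing each pair:
(7, 1): LHS = cos(8) ≈ -0.1455, RHS = cos(1) + cos(7) ≈ 1.294 → counterexample
(6, 4): LHS = cos(10) ≈ -0.8391, RHS = cos(4) + cos(6) ≈ 0.3065 → counterexample
(7, 6): LHS = cos(13) ≈ 0.9074, RHS = cos(7) + cos(6) ≈ 1.714 → counterexample
(5, 6): LHS = cos(11) ≈ 0.004426, RHS = cos(5) + cos(6) ≈ 1.244 → counterexample

That makes 4 counterexamples.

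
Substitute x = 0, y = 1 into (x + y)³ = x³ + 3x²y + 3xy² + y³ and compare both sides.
LHS = (0 + 1)³ = 1
RHS = 0³ + 3·0²·1 + 3·0·1² + 1³ = 1

LHS = RHS: the two sides agree.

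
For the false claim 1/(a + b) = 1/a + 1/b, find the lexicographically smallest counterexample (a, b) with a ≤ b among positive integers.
Substituting (1, 1) into the claim:
LHS = 1/(1 + 1) = 1/2
RHS = 1/1 + 1/1 = 2

Since LHS ≠ RHS, this pair disproves the claim, and no lexicographically smaller pair (a ≤ b, positive integers) does.

For instance (4, 8) is also a counterexample (LHS = 1/12, RHS = 3/8), but it's lexicographically larger.

Answer: (a, b) = (1, 1)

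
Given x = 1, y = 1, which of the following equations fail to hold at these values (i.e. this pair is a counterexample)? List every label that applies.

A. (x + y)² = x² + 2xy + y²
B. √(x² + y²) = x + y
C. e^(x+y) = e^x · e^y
B

Evaluating each claim at the given values:
A. LHS = 4, RHS = 4 → holds here (LHS = RHS)
B. LHS = √(2) ≈ 1.414, RHS = 2 → fails here (LHS ≠ RHS)
C. LHS = e^2 ≈ 7.389, RHS = e^2 ≈ 7.389 → holds here (LHS = RHS)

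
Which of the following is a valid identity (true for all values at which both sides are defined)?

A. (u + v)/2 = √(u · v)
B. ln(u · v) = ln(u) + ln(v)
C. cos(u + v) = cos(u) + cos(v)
A: fails at (3, 7) — LHS = 5, RHS = √(21) ≈ 4.583.
B: holds — e.g. at (2, 7), both sides equal ln(14) ≈ 2.639.
C: fails at (1, 1) — LHS = cos(2) ≈ -0.4161, RHS = 2·cos(1) ≈ 1.081.

Answer: B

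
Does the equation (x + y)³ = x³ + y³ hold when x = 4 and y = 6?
Substituting x = 4, y = 6:

LHS = (4 + 6)³ = 1000
RHS = 4³ + 6³ = 280

LHS ≠ RHS, so the equation does not hold at this point.

Answer: Fails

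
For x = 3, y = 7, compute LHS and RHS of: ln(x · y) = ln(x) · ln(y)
LHS = ln(3 · 7) = ln(21) ≈ 3.045
RHS = ln(3) · ln(7) ≈ 2.138

LHS ≠ RHS (they differ by about 0.9067), so the equation does not hold here.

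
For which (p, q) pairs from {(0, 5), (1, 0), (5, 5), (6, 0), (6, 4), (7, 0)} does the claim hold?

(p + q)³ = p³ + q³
Testing each pair:
(0, 5): LHS = 125, RHS = 125 → holds
(1, 0): LHS = 1, RHS = 1 → holds
(5, 5): LHS = 1000, RHS = 250 → fails
(6, 0): LHS = 216, RHS = 216 → holds
(6, 4): LHS = 1000, RHS = 280 → fails
(7, 0): LHS = 343, RHS = 343 → holds

4 of 6 pairs satisfy the claim.

Answer: (0, 5), (1, 0), (6, 0), (7, 0)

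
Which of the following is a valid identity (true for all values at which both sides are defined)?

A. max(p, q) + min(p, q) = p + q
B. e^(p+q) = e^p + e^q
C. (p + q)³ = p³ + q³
A: holds — e.g. at (0, 1), both sides equal 1.
B: fails at (3, 7) — LHS = e^10 ≈ 22026.5, RHS = e^3 + e^7 ≈ 1117.
C: fails at (4, 6) — LHS = 1000, RHS = 280.

Answer: A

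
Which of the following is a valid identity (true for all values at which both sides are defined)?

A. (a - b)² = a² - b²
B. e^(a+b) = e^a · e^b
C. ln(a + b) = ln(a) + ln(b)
A: fails at (2, 3) — LHS = 1, RHS = -5.
B: holds — e.g. at (2, 7), both sides equal e^9 ≈ 8103.
C: fails at (1, 4) — LHS = ln(5) ≈ 1.609, RHS = ln(4) ≈ 1.386.

Answer: B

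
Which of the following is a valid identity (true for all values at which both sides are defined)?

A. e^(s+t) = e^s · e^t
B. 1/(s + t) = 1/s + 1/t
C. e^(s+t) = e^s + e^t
A: holds — e.g. at (2, 5), both sides equal e^7 ≈ 1097.
B: fails at (2, 7) — LHS = 1/9, RHS = 9/14.
C: fails at (1, 4) — LHS = e^5 ≈ 148.4, RHS = e + e^4 ≈ 57.32.

Answer: A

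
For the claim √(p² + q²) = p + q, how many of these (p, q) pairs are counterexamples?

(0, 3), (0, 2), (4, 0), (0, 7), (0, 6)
0

Testing each pair:
(0, 3): LHS = 3, RHS = 3 → satisfies claim
(0, 2): LHS = 2, RHS = 2 → satisfies claim
(4, 0): LHS = 4, RHS = 4 → satisfies claim
(0, 7): LHS = 7, RHS = 7 → satisfies claim
(0, 6): LHS = 6, RHS = 6 → satisfies claim

That makes 0 counterexamples.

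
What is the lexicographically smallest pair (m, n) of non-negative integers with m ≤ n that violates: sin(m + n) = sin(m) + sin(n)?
(m, n) = (1, 1)

Substituting (1, 1) into the claim:
LHS = sin(1 + 1) = sin(2) ≈ 0.9093
RHS = sin(1) + sin(1) = 2·sin(1) ≈ 1.683

Since LHS ≠ RHS, this pair disproves the claim, and no lexicographically smaller pair (m ≤ n, non-negative integers) does.

For instance (3, 6) is also a counterexample (LHS = sin(9) ≈ 0.4121, RHS = sin(6) + sin(3) ≈ -0.1383), but it's lexicographically larger.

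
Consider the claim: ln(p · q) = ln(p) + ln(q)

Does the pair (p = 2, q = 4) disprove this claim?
Substituting p = 2, q = 4:
LHS = ln(2 · 4) = ln(8) ≈ 2.079
RHS = ln(2) + ln(4) ≈ 2.079

The sides agree, so this pair does not disprove the claim.

Answer: No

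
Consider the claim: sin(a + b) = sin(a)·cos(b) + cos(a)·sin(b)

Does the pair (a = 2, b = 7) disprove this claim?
Substituting a = 2, b = 7:
LHS = sin(2 + 7) = sin(9) ≈ 0.4121
RHS = sin(2)·cos(7) + cos(2)·sin(7) = sin(7)·cos(2) + sin(2)·cos(7) ≈ 0.4121

The sides agree, so this pair does not disprove the claim.

Answer: No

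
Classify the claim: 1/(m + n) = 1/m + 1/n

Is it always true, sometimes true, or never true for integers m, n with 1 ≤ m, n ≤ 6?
Never true

The claim fails for every pair in the range. For instance at (m, n) = (3, 3): LHS = 1/6, RHS = 2/3.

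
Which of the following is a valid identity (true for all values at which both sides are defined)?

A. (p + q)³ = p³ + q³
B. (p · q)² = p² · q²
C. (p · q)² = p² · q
A: fails at (5, 5) — LHS = 1000, RHS = 250.
B: holds — e.g. at (1, 5), both sides equal 25.
C: fails at (2, 2) — LHS = 16, RHS = 8.

Answer: B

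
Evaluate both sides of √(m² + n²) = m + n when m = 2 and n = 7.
LHS = √(2² + 7²) = √(53) ≈ 7.28
RHS = 2 + 7 = 9

LHS ≠ RHS (they differ by about 1.72), so the equation does not hold here.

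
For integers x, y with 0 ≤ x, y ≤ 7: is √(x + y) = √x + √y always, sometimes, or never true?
It holds at (x, y) = (0, 1) (both sides equal 1), but fails at (x, y) = (3, 1) (LHS = 2, RHS = 1 + √(3) ≈ 2.732).

Answer: Sometimes true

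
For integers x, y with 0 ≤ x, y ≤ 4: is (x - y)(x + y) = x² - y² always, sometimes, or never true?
The identity holds for every pair in the range. For instance at (x, y) = (3, 4): both sides equal -7.

Answer: Always true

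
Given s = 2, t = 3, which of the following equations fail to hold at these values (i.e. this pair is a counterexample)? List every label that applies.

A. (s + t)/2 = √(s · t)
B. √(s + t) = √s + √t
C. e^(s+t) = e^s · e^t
Evaluating each claim at the given values:
A. LHS = 5/2, RHS = √(6) ≈ 2.449 → fails here (LHS ≠ RHS)
B. LHS = √(5) ≈ 2.236, RHS = √(2) + √(3) ≈ 3.146 → fails here (LHS ≠ RHS)
C. LHS = e^5 ≈ 148.4, RHS = e^5 ≈ 148.4 → holds here (LHS = RHS)

Answer: A, B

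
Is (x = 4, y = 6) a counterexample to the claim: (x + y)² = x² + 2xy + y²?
Substituting x = 4, y = 6:
LHS = (4 + 6)² = 100
RHS = 4² + 2·4·6 + 6² = 100

The sides agree, so this pair does not disprove the claim.

Answer: No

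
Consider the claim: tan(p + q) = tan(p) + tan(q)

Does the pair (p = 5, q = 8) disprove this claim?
Yes

Substituting p = 5, q = 8:
LHS = tan(5 + 8) = tan(13) ≈ 0.463
RHS = tan(5) + tan(8) ≈ -10.18

Since LHS ≠ RHS, this pair disproves the claim.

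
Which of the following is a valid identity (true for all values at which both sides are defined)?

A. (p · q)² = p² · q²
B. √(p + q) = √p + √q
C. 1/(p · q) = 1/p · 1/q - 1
A: holds — e.g. at (3, 3), both sides equal 81.
B: fails at (2, 2) — LHS = 2, RHS = 2·√(2) ≈ 2.828.
C: fails at (5, 8) — LHS = 1/40, RHS = -39/40.

Answer: A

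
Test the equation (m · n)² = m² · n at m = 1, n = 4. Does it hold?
Substituting m = 1, n = 4:

LHS = (1 · 4)² = 16
RHS = 1² · 4 = 4

LHS ≠ RHS, so the equation does not hold at this point.

Answer: Fails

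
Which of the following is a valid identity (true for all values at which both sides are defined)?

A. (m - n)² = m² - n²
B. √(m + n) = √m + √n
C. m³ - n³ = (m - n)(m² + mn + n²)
A: fails at (3, 7) — LHS = 16, RHS = -40.
B: fails at (1, 3) — LHS = 2, RHS = 1 + √(3) ≈ 2.732.
C: holds — e.g. at (4, 6), both sides equal -152.

Answer: C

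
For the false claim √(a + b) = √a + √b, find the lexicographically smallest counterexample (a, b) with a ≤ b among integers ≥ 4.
(a, b) = (4, 4)

Substituting (4, 4) into the claim:
LHS = √(4 + 4) = 2·√(2) ≈ 2.828
RHS = √4 + √4 = 4

Since LHS ≠ RHS, this pair disproves the claim, and no lexicographically smaller pair (a ≤ b, integers ≥ 4) does.

For instance (5, 5) is also a counterexample (LHS = √(10) ≈ 3.162, RHS = 2·√(5) ≈ 4.472), but it's lexicographically larger.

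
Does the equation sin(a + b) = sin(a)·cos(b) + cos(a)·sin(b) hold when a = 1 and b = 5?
Substituting a = 1, b = 5:

LHS = sin(1 + 5) = sin(6) ≈ -0.2794
RHS = sin(1)·cos(5) + cos(1)·sin(5) = sin(5)·cos(1) + sin(1)·cos(5) ≈ -0.2794

LHS = RHS, so the equation holds at this point.

Answer: Holds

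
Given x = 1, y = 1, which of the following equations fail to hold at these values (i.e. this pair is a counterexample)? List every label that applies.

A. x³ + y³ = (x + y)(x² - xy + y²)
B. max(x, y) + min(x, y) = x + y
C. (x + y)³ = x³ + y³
Evaluating each claim at the given values:
A. LHS = 2, RHS = 2 → holds here (LHS = RHS)
B. LHS = 2, RHS = 2 → holds here (LHS = RHS)
C. LHS = 8, RHS = 2 → fails here (LHS ≠ RHS)

Answer: C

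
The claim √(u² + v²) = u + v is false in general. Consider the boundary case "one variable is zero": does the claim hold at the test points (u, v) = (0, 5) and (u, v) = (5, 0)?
Yes, holds at both test points

At (0, 5): LHS = 5, RHS = 5 → equal
At (5, 0): LHS = 5, RHS = 5 → equal

So the claim does hold at both of these boundary points, even though it is not an identity.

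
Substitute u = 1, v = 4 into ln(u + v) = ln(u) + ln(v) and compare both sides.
LHS = ln(1 + 4) = ln(5) ≈ 1.609
RHS = ln(1) + ln(4) = ln(4) ≈ 1.386

LHS ≠ RHS (they differ by about 0.2231), so the equation does not hold here.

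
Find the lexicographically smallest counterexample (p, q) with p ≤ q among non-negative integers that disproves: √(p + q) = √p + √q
(p, q) = (1, 1)

At (0, 6): both sides equal √(6) ≈ 2.449, so it holds there.

Substituting (1, 1) into the claim:
LHS = √(1 + 1) = √(2) ≈ 1.414
RHS = √1 + √1 = 2

Since LHS ≠ RHS, this pair disproves the claim, and no lexicographically smaller pair (p ≤ q, non-negative integers) does.

For instance (1, 3) is also a counterexample (LHS = 2, RHS = 1 + √(3) ≈ 2.732), but it's lexicographically larger.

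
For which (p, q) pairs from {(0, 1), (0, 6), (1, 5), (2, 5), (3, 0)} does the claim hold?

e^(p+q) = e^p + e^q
None

Testing each pair:
(0, 1): LHS = e ≈ 2.718, RHS = 1 + e ≈ 3.718 → fails
(0, 6): LHS = e^6 ≈ 403.4, RHS = 1 + e^6 ≈ 404.4 → fails
(1, 5): LHS = e^6 ≈ 403.4, RHS = e + e^5 ≈ 151.1 → fails
(2, 5): LHS = e^7 ≈ 1097, RHS = e^2 + e^5 ≈ 155.8 → fails
(3, 0): LHS = e^3 ≈ 20.09, RHS = 1 + e^3 ≈ 21.09 → fails

No pair satisfies the claim.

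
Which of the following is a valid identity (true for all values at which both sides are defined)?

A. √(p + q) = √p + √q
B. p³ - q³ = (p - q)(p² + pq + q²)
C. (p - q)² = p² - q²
B

A: fails at (3, 3) — LHS = √(6) ≈ 2.449, RHS = 2·√(3) ≈ 3.464.
B: holds — e.g. at (0, 1), both sides equal -1.
C: fails at (0, 1) — LHS = 1, RHS = -1.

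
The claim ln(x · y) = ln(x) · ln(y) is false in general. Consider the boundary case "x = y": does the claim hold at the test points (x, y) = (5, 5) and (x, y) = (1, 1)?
At (5, 5): LHS = ln(25) ≈ 3.219 ≠ RHS = ln(5)² ≈ 2.59
At (1, 1): LHS = 0, RHS = 0 → equal

Answer: Only at (1, 1)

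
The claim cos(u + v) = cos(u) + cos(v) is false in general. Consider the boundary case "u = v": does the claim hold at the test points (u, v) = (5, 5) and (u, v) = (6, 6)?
At (5, 5): LHS = cos(10) ≈ -0.8391 ≠ RHS = 2·cos(5) ≈ 0.5673
At (6, 6): LHS = cos(12) ≈ 0.8439 ≠ RHS = 2·cos(6) ≈ 1.92

Answer: No, fails at both test points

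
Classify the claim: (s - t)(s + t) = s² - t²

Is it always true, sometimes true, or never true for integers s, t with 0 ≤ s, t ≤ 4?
The identity holds for every pair in the range. For instance at (s, t) = (2, 1): both sides equal 3.

Answer: Always true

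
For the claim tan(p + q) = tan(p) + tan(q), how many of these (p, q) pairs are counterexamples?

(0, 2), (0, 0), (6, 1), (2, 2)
2

Testing each pair:
(0, 2): LHS = tan(2) ≈ -2.185, RHS = tan(2) ≈ -2.185 → satisfies claim
(0, 0): LHS = 0, RHS = 0 → satisfies claim
(6, 1): LHS = tan(7) ≈ 0.8714, RHS = tan(6) + tan(1) ≈ 1.266 → counterexample
(2, 2): LHS = tan(4) ≈ 1.158, RHS = 2·tan(2) ≈ -4.37 → counterexample

That makes 2 counterexamples.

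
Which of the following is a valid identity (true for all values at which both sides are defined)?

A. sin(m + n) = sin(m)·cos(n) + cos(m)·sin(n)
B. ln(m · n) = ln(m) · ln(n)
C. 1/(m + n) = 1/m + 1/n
A

A: holds — e.g. at (1, 4), both sides equal sin(5) ≈ -0.9589.
B: fails at (2, 4) — LHS = ln(8) ≈ 2.079, RHS = ln(2)·ln(4) ≈ 0.9609.
C: fails at (1, 5) — LHS = 1/6, RHS = 6/5.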